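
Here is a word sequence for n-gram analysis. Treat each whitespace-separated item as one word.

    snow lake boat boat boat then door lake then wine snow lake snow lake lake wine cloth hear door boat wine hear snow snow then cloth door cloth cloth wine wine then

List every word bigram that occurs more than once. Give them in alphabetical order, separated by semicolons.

boat boat; snow lake

Bigram counts meeting the condition (more than once):
  boat boat: 2
  snow lake: 3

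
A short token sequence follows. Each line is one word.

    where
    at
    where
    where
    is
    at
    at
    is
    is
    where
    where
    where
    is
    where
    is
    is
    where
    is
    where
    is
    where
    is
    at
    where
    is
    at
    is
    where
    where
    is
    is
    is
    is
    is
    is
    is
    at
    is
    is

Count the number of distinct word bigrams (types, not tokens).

39 tokens → 38 bigram windows in total.
Repeated bigrams (each contributes count−1 duplicates):
  is is: 9
  where is: 8
  is where: 6
  is at: 4
  where where: 4
  at is: 3
  at where: 2
29 duplicate windows → 38 − 29 = 9 distinct.

9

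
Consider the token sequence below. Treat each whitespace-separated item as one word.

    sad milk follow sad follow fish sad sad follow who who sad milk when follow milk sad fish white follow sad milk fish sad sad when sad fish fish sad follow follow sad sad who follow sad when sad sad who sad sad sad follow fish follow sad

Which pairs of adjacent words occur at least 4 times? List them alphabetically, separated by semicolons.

follow sad; sad follow; sad sad

Bigram counts meeting the condition (at least 4 times):
  follow sad: 5
  sad follow: 4
  sad sad: 6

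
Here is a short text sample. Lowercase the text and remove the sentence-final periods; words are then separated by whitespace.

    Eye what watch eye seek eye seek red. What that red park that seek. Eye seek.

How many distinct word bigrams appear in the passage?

16 tokens → 15 bigram windows in total.
Repeated bigrams (each contributes count−1 duplicates):
  eye seek: 3
  seek eye: 2
3 duplicate windows → 15 − 3 = 12 distinct.

12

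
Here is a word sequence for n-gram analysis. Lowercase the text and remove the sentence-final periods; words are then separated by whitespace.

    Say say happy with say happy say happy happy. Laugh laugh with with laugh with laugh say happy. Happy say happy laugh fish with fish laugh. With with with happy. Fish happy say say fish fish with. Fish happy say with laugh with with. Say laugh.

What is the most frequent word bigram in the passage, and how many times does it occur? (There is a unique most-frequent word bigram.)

Bigram frequencies (highest first):
  say happy: 5
  happy say: 4
  laugh with: 4
  with with: 4
  with laugh: 3
  say say: 2
  … (17 more, each ≤ 2)

"say happy", 5 times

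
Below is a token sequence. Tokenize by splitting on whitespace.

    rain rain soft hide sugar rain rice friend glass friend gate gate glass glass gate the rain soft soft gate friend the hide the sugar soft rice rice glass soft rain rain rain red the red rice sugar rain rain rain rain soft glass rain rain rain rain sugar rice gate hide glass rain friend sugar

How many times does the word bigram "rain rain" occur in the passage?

9

Scanning the 55 overlapping bigram windows for "rain rain":
  position 1–2: rain rain
  position 31–32: rain rain
  position 32–33: rain rain
  position 39–40: rain rain
  position 40–41: rain rain
  position 41–42: rain rain
  position 45–46: rain rain
  position 46–47: rain rain
  position 47–48: rain rain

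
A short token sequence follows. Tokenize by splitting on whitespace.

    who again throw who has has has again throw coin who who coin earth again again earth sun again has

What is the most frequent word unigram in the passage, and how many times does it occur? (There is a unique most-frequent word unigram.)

"again", 5 times

Unigram frequencies (highest first):
  again: 5
  who: 4
  has: 4
  throw: 2
  coin: 2
  earth: 2
  … (1 more, each ≤ 1)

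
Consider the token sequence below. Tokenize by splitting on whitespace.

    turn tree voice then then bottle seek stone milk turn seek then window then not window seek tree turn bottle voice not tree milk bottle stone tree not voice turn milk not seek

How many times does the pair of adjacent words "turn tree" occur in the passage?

1

Scanning the 32 overlapping bigram windows for "turn tree":
  position 1–2: turn tree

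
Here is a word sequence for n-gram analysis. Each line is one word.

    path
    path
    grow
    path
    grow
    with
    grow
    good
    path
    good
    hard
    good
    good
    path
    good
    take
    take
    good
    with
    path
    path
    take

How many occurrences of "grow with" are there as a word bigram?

Scanning the 21 overlapping bigram windows for "grow with":
  position 5–6: grow with

1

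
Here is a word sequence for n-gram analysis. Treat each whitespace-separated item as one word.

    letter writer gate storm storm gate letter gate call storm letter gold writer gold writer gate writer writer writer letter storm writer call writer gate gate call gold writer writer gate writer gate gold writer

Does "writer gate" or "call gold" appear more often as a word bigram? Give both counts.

"writer gate" (5 vs 1)

"writer gate": 5 occurrences
"call gold": 1 occurrence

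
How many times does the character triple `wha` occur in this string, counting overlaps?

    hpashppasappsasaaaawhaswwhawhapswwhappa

Sliding a length-3 window over the 39 characters (37 positions):
  position 20–22: wha
  position 25–27: wha
  position 28–30: wha
  position 34–36: wha

4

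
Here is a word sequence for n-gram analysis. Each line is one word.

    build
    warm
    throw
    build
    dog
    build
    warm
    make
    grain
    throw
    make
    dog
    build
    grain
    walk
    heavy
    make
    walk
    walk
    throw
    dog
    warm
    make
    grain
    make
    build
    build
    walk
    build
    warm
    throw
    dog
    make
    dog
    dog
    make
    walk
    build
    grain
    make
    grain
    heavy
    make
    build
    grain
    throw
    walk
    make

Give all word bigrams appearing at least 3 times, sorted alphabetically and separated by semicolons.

Bigram counts meeting the condition (at least 3 times):
  build grain: 3
  build warm: 3
  make grain: 3

build grain; build warm; make grain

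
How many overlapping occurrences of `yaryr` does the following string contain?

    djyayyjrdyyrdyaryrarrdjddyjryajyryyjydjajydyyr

1

Sliding a length-5 window over the 46 characters (42 positions):
  position 14–18: yaryr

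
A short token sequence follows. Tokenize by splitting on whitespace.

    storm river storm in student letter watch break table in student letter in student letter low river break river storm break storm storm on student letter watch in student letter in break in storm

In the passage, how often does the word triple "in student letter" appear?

4

Scanning the 32 overlapping trigram windows for "in student letter":
  position 4–6: in student letter
  position 10–12: in student letter
  position 13–15: in student letter
  position 28–30: in student letter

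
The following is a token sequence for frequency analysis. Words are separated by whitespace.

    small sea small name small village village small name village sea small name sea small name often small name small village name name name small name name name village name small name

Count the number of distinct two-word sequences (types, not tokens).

14

32 tokens → 31 bigram windows in total.
Repeated bigrams (each contributes count−1 duplicates):
  small name: 7
  name name: 4
  name small: 4
  sea small: 3
  name village: 2
  small village: 2
  village name: 2
17 duplicate windows → 31 − 17 = 14 distinct.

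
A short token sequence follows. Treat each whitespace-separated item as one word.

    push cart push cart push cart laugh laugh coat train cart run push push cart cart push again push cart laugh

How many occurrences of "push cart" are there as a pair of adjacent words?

5

Scanning the 20 overlapping bigram windows for "push cart":
  position 1–2: push cart
  position 3–4: push cart
  position 5–6: push cart
  position 14–15: push cart
  position 19–20: push cart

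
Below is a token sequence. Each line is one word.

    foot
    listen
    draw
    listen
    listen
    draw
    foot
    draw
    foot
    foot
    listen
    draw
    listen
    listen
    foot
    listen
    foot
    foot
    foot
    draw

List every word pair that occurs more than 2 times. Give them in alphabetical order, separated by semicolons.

Bigram counts meeting the condition (more than 2 times):
  foot foot: 3
  foot listen: 3
  listen draw: 3

foot foot; foot listen; listen draw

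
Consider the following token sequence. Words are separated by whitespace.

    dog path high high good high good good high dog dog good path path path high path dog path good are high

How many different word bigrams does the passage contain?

22 tokens → 21 bigram windows in total.
Repeated bigrams (each contributes count−1 duplicates):
  dog path: 2
  good high: 2
  high good: 2
  path high: 2
  path path: 2
5 duplicate windows → 21 − 5 = 16 distinct.

16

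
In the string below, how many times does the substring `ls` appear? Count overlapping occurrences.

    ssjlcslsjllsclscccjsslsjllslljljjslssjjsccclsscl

Sliding a length-2 window over the 48 characters (47 positions):
  position 7–8: ls
  position 11–12: ls
  position 14–15: ls
  position 22–23: ls
  position 26–27: ls
  position 35–36: ls
  position 44–45: ls

7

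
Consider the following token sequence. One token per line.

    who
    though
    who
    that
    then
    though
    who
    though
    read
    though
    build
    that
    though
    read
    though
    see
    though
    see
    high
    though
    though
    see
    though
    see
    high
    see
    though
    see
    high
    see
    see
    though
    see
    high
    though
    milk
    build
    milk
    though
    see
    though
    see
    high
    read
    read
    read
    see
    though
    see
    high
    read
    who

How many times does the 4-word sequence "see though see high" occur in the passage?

Scanning the 49 overlapping 4-gram windows for "see though see high":
  position 16–19: see though see high
  position 22–25: see though see high
  position 26–29: see though see high
  position 31–34: see though see high
  position 40–43: see though see high
  position 47–50: see though see high

6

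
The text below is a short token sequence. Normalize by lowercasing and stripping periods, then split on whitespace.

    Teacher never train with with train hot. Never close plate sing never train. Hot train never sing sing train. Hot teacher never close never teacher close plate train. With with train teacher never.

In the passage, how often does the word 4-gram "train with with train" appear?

Scanning the 30 overlapping 4-gram windows for "train with with train":
  position 3–6: train with with train
  position 28–31: train with with train

2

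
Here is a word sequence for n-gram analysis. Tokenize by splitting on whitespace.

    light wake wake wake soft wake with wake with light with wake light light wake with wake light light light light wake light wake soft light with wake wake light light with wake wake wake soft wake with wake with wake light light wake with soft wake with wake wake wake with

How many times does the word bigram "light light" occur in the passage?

Scanning the 51 overlapping bigram windows for "light light":
  position 13–14: light light
  position 18–19: light light
  position 19–20: light light
  position 20–21: light light
  position 30–31: light light
  position 42–43: light light

6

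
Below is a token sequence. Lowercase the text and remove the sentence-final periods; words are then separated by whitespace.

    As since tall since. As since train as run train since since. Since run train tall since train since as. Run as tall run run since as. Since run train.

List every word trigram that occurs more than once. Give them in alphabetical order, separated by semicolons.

Trigram counts meeting the condition (more than once):
  since as since: 2
  since run train: 2

since as since; since run train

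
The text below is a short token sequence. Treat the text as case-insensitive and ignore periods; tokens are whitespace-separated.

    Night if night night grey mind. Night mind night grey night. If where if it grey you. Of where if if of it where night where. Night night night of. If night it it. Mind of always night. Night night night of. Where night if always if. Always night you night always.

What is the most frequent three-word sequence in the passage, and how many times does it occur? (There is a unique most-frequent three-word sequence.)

"night night night", 3 times

Trigram frequencies (highest first):
  night night night: 3
  night night of: 2
  night if night: 1
  if night night: 1
  night night grey: 1
  night grey mind: 1
  … (41 more, each ≤ 1)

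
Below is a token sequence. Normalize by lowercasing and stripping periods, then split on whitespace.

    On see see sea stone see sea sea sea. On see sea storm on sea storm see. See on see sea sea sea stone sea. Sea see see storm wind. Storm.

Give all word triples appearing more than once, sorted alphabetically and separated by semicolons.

Trigram counts meeting the condition (more than once):
  on see sea: 2
  sea sea sea: 2
  see sea sea: 2

on see sea; sea sea sea; see sea sea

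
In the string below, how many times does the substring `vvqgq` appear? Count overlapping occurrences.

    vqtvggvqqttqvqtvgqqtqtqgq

0

Sliding a length-5 window over the 25 characters (21 positions):
  (no match at any position)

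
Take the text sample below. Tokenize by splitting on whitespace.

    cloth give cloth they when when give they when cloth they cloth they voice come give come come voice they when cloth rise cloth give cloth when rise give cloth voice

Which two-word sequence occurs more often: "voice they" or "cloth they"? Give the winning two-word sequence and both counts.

"voice they": 1 occurrence
"cloth they": 3 occurrences

"cloth they" (3 vs 1)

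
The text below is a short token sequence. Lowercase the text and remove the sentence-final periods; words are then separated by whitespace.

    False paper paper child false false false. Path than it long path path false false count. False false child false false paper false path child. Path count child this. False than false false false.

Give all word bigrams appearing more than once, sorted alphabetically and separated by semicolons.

child false; false false; false paper; false path

Bigram counts meeting the condition (more than once):
  child false: 2
  false false: 7
  false paper: 2
  false path: 2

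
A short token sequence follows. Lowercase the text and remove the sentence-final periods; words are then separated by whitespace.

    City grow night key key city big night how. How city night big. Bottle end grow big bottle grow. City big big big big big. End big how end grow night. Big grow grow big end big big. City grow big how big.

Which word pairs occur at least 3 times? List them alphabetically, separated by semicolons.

Bigram counts meeting the condition (at least 3 times):
  big big: 5
  grow big: 3

big big; grow big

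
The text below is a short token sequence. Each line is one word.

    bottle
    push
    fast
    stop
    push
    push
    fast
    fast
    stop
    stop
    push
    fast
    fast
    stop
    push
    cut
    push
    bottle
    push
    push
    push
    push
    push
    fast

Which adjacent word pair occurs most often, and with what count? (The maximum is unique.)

Bigram frequencies (highest first):
  push push: 5
  push fast: 4
  fast stop: 3
  stop push: 3
  bottle push: 2
  fast fast: 2
  … (4 more, each ≤ 1)

"push push", 5 times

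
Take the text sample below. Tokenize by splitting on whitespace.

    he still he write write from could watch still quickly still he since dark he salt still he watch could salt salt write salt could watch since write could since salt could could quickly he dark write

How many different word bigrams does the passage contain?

32

37 tokens → 36 bigram windows in total.
Repeated bigrams (each contributes count−1 duplicates):
  still he: 3
  could watch: 2
  salt could: 2
4 duplicate windows → 36 − 4 = 32 distinct.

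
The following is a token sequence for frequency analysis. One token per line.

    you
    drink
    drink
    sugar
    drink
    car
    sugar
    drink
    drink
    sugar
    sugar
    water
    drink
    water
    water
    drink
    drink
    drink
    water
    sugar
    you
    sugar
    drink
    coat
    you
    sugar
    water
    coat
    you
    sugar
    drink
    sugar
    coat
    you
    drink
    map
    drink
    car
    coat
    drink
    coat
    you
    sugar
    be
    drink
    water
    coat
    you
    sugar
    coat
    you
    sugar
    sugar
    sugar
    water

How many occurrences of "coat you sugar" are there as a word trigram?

5

Scanning the 53 overlapping trigram windows for "coat you sugar":
  position 24–26: coat you sugar
  position 28–30: coat you sugar
  position 41–43: coat you sugar
  position 47–49: coat you sugar
  position 50–52: coat you sugar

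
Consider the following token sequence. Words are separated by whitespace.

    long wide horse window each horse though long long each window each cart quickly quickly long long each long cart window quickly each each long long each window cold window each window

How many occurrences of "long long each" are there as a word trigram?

3

Scanning the 30 overlapping trigram windows for "long long each":
  position 8–10: long long each
  position 16–18: long long each
  position 25–27: long long each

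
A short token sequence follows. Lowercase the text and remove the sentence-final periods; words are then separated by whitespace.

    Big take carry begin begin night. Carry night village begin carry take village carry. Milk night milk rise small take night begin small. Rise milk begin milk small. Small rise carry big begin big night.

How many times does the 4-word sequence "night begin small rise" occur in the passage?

1

Scanning the 32 overlapping 4-gram windows for "night begin small rise":
  position 21–24: night begin small rise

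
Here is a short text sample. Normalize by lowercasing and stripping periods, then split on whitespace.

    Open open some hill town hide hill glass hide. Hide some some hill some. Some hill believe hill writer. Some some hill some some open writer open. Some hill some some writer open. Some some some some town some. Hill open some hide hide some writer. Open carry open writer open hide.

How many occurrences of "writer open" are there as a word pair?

4

Scanning the 51 overlapping bigram windows for "writer open":
  position 26–27: writer open
  position 32–33: writer open
  position 46–47: writer open
  position 50–51: writer open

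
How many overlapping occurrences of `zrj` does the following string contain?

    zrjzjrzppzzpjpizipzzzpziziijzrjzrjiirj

Sliding a length-3 window over the 38 characters (36 positions):
  position 1–3: zrj
  position 29–31: zrj
  position 32–34: zrj

3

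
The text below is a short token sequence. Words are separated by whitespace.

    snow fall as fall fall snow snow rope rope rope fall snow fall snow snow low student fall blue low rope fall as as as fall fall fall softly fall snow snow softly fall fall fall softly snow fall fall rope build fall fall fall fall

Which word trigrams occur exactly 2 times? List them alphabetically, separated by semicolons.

Trigram counts meeting the condition (exactly 2 times):
  as fall fall: 2
  fall fall softly: 2

as fall fall; fall fall softly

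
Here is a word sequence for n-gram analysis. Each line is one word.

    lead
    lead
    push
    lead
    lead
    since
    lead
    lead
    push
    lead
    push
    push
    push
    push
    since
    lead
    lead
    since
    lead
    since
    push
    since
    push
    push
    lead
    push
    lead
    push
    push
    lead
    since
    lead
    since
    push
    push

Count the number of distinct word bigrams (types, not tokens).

8

35 tokens → 34 bigram windows in total.
Repeated bigrams (each contributes count−1 duplicates):
  push push: 6
  lead push: 5
  lead since: 5
  push lead: 5
  lead lead: 4
  since lead: 4
  since push: 3
  push since: 2
26 duplicate windows → 34 − 26 = 8 distinct.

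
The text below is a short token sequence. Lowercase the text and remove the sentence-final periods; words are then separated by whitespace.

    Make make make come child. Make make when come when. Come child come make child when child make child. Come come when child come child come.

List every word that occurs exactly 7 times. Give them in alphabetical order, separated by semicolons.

child; make

Unigram counts meeting the condition (exactly 7 times):
  child: 7
  make: 7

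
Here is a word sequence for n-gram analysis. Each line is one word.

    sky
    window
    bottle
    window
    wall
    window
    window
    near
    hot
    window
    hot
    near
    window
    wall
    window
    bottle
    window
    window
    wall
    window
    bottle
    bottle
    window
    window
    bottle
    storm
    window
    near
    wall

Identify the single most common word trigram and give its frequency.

Trigram frequencies (highest first):
  window wall window: 3
  window bottle window: 2
  wall window bottle: 2
  bottle window window: 2
  sky window bottle: 1
  bottle window wall: 1
  … (16 more, each ≤ 1)

"window wall window", 3 times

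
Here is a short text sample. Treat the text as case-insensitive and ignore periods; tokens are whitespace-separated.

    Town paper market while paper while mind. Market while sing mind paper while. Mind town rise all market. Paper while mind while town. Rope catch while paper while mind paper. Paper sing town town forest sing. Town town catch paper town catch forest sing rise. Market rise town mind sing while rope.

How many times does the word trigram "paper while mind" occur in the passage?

Scanning the 50 overlapping trigram windows for "paper while mind":
  position 5–7: paper while mind
  position 12–14: paper while mind
  position 19–21: paper while mind
  position 27–29: paper while mind

4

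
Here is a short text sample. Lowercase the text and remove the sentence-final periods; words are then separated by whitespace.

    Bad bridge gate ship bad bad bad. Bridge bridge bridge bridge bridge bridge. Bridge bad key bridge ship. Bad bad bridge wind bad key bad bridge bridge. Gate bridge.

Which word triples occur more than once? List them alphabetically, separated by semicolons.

Trigram counts meeting the condition (more than once):
  bad bad bridge: 2
  bad bridge bridge: 2
  bridge bridge bridge: 5
  ship bad bad: 2

bad bad bridge; bad bridge bridge; bridge bridge bridge; ship bad bad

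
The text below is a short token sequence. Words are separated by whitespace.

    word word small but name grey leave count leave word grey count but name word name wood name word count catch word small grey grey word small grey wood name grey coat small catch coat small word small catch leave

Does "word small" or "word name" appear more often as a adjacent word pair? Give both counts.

"word small" (4 vs 1)

"word small": 4 occurrences
"word name": 1 occurrence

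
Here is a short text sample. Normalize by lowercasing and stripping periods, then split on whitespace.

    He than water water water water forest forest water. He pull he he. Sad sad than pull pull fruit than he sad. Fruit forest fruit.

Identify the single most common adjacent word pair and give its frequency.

"water water", 3 times

Bigram frequencies (highest first):
  water water: 3
  he sad: 2
  he than: 1
  than water: 1
  water forest: 1
  forest forest: 1
  … (15 more, each ≤ 1)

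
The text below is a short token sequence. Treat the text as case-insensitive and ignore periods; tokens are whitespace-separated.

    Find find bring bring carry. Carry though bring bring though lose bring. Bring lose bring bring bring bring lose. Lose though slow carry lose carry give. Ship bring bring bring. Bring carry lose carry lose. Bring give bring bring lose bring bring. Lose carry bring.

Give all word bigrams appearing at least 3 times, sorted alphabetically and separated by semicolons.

Bigram counts meeting the condition (at least 3 times):
  bring bring: 11
  bring lose: 4
  carry lose: 3
  lose bring: 4
  lose carry: 3

bring bring; bring lose; carry lose; lose bring; lose carry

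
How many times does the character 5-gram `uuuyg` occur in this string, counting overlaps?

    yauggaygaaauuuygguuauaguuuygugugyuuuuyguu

Sliding a length-5 window over the 41 characters (37 positions):
  position 12–16: uuuyg
  position 24–28: uuuyg
  position 35–39: uuuyg

3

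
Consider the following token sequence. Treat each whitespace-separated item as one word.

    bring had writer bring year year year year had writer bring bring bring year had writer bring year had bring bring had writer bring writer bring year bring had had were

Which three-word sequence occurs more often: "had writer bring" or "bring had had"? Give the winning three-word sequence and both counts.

"had writer bring" (4 vs 1)

"had writer bring": 4 occurrences
"bring had had": 1 occurrence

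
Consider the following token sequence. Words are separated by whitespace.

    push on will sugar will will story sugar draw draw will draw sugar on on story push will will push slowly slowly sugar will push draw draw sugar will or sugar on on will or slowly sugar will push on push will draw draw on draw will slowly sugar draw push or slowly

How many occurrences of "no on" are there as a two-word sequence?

Scanning the 52 overlapping bigram windows for "no on":
  (none found)

0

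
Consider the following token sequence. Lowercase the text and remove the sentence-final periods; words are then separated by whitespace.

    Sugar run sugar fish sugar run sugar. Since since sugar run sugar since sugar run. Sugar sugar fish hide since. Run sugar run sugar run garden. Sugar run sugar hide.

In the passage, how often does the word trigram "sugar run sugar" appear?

6

Scanning the 28 overlapping trigram windows for "sugar run sugar":
  position 1–3: sugar run sugar
  position 5–7: sugar run sugar
  position 10–12: sugar run sugar
  position 14–16: sugar run sugar
  position 22–24: sugar run sugar
  position 27–29: sugar run sugar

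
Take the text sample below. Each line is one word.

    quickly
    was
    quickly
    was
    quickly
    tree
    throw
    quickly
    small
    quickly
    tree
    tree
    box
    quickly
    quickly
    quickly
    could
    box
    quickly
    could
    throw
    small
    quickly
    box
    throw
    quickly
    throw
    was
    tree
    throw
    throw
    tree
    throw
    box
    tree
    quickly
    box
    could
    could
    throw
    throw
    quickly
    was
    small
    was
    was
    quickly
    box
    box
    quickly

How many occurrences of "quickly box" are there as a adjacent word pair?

3

Scanning the 49 overlapping bigram windows for "quickly box":
  position 23–24: quickly box
  position 36–37: quickly box
  position 47–48: quickly box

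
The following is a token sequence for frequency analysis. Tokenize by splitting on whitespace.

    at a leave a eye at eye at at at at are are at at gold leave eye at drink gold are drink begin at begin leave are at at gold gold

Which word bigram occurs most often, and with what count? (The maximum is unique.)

"at at", 5 times

Bigram frequencies (highest first):
  at at: 5
  eye at: 3
  are at: 2
  at gold: 2
  at a: 1
  a leave: 1
  … (17 more, each ≤ 1)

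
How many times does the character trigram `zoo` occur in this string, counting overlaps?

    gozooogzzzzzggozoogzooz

Sliding a length-3 window over the 23 characters (21 positions):
  position 3–5: zoo
  position 16–18: zoo
  position 20–22: zoo

3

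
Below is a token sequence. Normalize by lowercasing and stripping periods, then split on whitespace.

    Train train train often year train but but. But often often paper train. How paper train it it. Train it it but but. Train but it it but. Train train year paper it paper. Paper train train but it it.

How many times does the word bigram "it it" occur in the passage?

4

Scanning the 39 overlapping bigram windows for "it it":
  position 17–18: it it
  position 20–21: it it
  position 26–27: it it
  position 39–40: it it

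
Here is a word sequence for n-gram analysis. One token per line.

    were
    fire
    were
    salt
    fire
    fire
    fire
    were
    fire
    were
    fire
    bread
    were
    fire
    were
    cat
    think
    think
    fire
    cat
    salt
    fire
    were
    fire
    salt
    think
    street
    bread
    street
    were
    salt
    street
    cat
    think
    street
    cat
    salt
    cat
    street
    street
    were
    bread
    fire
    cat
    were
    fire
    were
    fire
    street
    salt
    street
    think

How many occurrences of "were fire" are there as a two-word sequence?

7

Scanning the 51 overlapping bigram windows for "were fire":
  position 1–2: were fire
  position 8–9: were fire
  position 10–11: were fire
  position 13–14: were fire
  position 23–24: were fire
  position 45–46: were fire
  position 47–48: were fire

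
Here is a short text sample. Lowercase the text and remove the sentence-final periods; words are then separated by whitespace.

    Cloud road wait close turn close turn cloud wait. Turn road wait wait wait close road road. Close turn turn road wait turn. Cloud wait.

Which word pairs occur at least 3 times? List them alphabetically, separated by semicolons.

Bigram counts meeting the condition (at least 3 times):
  close turn: 3
  road wait: 3

close turn; road wait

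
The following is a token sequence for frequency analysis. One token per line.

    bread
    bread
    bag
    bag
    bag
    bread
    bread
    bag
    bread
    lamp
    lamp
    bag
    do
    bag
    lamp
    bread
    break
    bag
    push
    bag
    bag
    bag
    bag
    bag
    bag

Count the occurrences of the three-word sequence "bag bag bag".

5

Scanning the 23 overlapping trigram windows for "bag bag bag":
  position 3–5: bag bag bag
  position 20–22: bag bag bag
  position 21–23: bag bag bag
  position 22–24: bag bag bag
  position 23–25: bag bag bag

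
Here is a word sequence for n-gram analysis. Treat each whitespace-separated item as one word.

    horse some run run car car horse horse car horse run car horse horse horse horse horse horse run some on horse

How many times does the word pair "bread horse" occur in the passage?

0

Scanning the 21 overlapping bigram windows for "bread horse":
  (none found)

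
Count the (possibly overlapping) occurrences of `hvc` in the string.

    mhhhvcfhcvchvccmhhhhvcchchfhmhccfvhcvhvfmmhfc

3

Sliding a length-3 window over the 45 characters (43 positions):
  position 4–6: hvc
  position 12–14: hvc
  position 20–22: hvc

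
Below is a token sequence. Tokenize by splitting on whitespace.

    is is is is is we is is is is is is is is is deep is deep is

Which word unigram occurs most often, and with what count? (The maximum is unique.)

"is", 16 times

Unigram frequencies (highest first):
  is: 16
  deep: 2
  we: 1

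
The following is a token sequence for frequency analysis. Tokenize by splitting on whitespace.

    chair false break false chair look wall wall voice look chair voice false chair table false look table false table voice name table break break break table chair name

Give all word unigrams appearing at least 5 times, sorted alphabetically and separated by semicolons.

Unigram counts meeting the condition (at least 5 times):
  chair: 5
  false: 5
  table: 5

chair; false; table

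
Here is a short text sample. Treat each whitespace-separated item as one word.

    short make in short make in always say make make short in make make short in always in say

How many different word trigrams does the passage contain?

14

19 tokens → 17 trigram windows in total.
Repeated trigrams (each contributes count−1 duplicates):
  make make short: 2
  make short in: 2
  short make in: 2
3 duplicate windows → 17 − 3 = 14 distinct.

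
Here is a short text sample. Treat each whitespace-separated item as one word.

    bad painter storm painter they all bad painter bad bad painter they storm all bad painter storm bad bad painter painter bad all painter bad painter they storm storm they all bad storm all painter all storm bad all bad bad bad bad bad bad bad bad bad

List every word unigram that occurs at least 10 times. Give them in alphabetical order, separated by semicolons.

bad; painter

Unigram counts meeting the condition (at least 10 times):
  bad: 20
  painter: 10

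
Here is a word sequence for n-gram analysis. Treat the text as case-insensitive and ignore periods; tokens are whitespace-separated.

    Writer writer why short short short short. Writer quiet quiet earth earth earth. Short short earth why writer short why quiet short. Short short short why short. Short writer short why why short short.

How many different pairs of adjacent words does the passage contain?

34 tokens → 33 bigram windows in total.
Repeated bigrams (each contributes count−1 duplicates):
  short short: 9
  short why: 3
  why short: 3
  earth earth: 2
  short writer: 2
  writer short: 2
15 duplicate windows → 33 − 15 = 18 distinct.

18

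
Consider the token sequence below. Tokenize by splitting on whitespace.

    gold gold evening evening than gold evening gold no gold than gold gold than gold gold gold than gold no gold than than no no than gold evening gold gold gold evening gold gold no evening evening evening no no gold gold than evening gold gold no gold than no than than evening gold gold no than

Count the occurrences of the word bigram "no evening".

1

Scanning the 56 overlapping bigram windows for "no evening":
  position 35–36: no evening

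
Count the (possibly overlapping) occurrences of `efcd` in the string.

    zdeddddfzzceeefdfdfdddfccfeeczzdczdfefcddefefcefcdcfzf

Sliding a length-4 window over the 54 characters (51 positions):
  position 37–40: efcd
  position 47–50: efcd

2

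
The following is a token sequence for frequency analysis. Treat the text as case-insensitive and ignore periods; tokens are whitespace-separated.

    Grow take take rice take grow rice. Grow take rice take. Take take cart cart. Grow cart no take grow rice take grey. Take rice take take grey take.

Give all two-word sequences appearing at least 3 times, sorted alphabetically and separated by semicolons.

Bigram counts meeting the condition (at least 3 times):
  rice take: 4
  take rice: 3
  take take: 4

rice take; take rice; take take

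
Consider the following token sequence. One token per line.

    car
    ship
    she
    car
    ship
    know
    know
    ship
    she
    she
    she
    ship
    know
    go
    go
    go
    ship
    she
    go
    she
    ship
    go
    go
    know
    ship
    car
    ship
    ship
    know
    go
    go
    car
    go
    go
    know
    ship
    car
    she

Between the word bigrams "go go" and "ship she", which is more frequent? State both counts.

"go go": 5 occurrences
"ship she": 3 occurrences

"go go" (5 vs 3)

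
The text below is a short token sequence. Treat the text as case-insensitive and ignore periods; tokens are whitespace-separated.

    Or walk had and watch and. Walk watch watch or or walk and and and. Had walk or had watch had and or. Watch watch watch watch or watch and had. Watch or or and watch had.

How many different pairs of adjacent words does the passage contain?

37 tokens → 36 bigram windows in total.
Repeated bigrams (each contributes count−1 duplicates):
  watch watch: 4
  watch or: 3
  and and: 2
  and had: 2
  and watch: 2
  had and: 2
  had watch: 2
  or or: 2
  … (4 more repeated)
15 duplicate windows → 36 − 15 = 21 distinct.

21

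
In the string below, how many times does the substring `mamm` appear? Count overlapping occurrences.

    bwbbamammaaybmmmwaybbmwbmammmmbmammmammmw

Sliding a length-4 window over the 41 characters (38 positions):
  position 6–9: mamm
  position 25–28: mamm
  position 32–35: mamm
  position 36–39: mamm

4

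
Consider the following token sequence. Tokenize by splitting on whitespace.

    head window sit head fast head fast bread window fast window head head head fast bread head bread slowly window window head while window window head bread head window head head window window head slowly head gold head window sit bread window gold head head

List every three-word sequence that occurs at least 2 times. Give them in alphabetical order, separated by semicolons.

Trigram counts meeting the condition (at least 2 times):
  head fast bread: 2
  head window sit: 2
  window head head: 2
  window window head: 3

head fast bread; head window sit; window head head; window window head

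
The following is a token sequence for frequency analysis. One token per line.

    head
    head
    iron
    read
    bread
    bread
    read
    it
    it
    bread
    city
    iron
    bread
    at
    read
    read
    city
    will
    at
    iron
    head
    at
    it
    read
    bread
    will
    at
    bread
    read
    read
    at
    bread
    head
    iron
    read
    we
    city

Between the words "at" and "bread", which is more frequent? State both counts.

"bread" (7 vs 5)

"at": 5 occurrences
"bread": 7 occurrences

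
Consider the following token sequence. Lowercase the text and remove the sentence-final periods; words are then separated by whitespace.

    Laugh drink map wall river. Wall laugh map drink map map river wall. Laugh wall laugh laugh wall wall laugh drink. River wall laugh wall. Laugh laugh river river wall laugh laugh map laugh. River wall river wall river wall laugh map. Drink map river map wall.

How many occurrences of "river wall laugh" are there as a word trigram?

5

Scanning the 45 overlapping trigram windows for "river wall laugh":
  position 5–7: river wall laugh
  position 12–14: river wall laugh
  position 22–24: river wall laugh
  position 29–31: river wall laugh
  position 39–41: river wall laugh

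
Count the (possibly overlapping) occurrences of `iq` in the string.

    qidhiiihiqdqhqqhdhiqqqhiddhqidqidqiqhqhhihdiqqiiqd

Sliding a length-2 window over the 50 characters (49 positions):
  position 9–10: iq
  position 19–20: iq
  position 35–36: iq
  position 44–45: iq
  position 48–49: iq

5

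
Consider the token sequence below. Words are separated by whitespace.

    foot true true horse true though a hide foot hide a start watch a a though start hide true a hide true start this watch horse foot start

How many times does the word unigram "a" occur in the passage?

5

Scanning the 28 tokens for "a":
  position 7: a
  position 11: a
  position 14: a
  position 15: a
  position 20: a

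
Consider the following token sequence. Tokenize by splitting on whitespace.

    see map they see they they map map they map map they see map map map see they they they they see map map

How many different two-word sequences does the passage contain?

8

24 tokens → 23 bigram windows in total.
Repeated bigrams (each contributes count−1 duplicates):
  map map: 5
  they they: 4
  map they: 3
  see map: 3
  they see: 3
  see they: 2
  they map: 2
15 duplicate windows → 23 − 15 = 8 distinct.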